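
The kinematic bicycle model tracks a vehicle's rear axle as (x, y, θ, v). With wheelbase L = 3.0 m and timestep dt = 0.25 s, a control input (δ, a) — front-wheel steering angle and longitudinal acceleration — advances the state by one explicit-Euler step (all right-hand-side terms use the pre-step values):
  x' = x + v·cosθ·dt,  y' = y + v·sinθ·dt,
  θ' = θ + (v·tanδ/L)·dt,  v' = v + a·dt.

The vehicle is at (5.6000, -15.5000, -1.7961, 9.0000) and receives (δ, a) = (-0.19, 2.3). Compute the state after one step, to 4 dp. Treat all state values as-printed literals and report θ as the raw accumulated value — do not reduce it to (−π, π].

x' = 5.6000 + 9.0000·cos(-1.7961)·0.25 = 5.0973
y' = -15.5000 + 9.0000·sin(-1.7961)·0.25 = -17.6931
θ' = -1.7961 + (9.0000/3.0)·tan(-0.19)·0.25 = -1.9403
v' = 9.0000 + 2.3000·0.25 = 9.5750

(5.0973, -17.6931, -1.9403, 9.5750)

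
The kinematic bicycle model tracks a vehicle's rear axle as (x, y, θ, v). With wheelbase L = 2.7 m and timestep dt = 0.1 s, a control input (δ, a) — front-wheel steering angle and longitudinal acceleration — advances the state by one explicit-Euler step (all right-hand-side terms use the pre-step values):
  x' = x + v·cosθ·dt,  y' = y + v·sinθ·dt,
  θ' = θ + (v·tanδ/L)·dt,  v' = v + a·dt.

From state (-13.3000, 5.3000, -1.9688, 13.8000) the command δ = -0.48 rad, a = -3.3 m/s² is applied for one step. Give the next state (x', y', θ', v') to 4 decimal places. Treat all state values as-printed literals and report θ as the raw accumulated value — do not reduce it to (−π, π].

(-13.8349, 4.0279, -2.2349, 13.4700)

x' = -13.3000 + 13.8000·cos(-1.9688)·0.1 = -13.8349
y' = 5.3000 + 13.8000·sin(-1.9688)·0.1 = 4.0279
θ' = -1.9688 + (13.8000/2.7)·tan(-0.48)·0.1 = -2.2349
v' = 13.8000 − 3.3000·0.1 = 13.4700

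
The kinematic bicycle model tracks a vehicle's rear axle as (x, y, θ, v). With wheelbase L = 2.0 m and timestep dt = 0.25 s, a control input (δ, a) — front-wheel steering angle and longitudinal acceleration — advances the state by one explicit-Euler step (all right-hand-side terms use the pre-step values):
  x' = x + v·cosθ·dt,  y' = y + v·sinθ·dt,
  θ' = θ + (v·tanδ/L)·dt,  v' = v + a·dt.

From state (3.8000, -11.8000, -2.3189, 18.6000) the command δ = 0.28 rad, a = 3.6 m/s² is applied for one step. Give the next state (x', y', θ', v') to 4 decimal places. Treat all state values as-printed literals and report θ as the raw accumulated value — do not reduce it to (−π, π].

x' = 3.8000 + 18.6000·cos(-2.3189)·0.25 = 0.6368
y' = -11.8000 + 18.6000·sin(-2.3189)·0.25 = -15.2084
θ' = -2.3189 + (18.6000/2.0)·tan(0.28)·0.25 = -1.6503
v' = 18.6000 + 3.6000·0.25 = 19.5000

(0.6368, -15.2084, -1.6503, 19.5000)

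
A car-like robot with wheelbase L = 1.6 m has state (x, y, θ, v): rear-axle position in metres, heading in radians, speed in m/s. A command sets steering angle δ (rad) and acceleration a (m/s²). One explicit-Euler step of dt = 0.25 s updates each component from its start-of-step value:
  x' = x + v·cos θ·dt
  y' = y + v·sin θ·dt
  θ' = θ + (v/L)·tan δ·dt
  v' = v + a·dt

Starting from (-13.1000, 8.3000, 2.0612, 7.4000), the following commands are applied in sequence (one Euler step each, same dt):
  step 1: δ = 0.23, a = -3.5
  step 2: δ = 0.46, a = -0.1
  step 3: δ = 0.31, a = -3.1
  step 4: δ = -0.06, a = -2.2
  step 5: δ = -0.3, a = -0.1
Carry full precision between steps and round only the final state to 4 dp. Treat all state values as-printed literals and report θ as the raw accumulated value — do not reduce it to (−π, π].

after step 1 (δ=0.23, a=-3.5): (-13.971317, 9.931964, 2.331928, 6.525000)
after step 2 (δ=0.46, a=-0.1): (-15.096458, 11.113080, 2.837054, 6.500000)
after step 3 (δ=0.31, a=-3.1): (-16.646684, 11.600342, 3.162386, 5.725000)
after step 4 (δ=-0.06, a=-2.2): (-18.077624, 11.570583, 3.108650, 5.175000)
after step 5 (δ=-0.3, a=-0.1): (-19.370672, 11.613195, 2.858523, 5.150000)

(-19.3707, 11.6132, 2.8585, 5.1500)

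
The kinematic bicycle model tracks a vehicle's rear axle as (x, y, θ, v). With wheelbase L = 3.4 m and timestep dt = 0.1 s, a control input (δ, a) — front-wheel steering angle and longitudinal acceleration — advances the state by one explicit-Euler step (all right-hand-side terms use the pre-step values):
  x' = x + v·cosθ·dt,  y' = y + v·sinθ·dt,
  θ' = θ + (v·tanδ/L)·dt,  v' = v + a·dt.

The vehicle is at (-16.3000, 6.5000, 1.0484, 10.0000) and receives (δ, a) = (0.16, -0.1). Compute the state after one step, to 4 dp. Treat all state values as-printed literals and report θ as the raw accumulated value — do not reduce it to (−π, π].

x' = -16.3000 + 10.0000·cos(1.0484)·0.1 = -15.8010
y' = 6.5000 + 10.0000·sin(1.0484)·0.1 = 7.3666
θ' = 1.0484 + (10.0000/3.4)·tan(0.16)·0.1 = 1.0959
v' = 10.0000 − 0.1000·0.1 = 9.9900

(-15.8010, 7.3666, 1.0959, 9.9900)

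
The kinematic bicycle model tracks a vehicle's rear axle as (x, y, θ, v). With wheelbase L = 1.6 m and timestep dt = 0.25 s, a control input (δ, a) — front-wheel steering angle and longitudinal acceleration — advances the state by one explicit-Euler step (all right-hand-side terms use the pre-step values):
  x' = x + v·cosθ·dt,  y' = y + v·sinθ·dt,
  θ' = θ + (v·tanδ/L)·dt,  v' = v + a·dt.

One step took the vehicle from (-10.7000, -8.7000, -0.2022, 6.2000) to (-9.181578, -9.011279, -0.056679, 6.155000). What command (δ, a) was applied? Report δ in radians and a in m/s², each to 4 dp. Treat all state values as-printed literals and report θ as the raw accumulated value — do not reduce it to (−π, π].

a = (v'−v)/dt = (-0.045000)/0.25 = -0.1800
Δθ = θ'−θ = 0.145521;  (v·dt/L) = 6.2000·0.25/1.6 = 0.968750
tan δ = Δθ·L/(v·dt) = 0.150215  →  δ = 0.1491

δ = 0.1491, a = -0.1800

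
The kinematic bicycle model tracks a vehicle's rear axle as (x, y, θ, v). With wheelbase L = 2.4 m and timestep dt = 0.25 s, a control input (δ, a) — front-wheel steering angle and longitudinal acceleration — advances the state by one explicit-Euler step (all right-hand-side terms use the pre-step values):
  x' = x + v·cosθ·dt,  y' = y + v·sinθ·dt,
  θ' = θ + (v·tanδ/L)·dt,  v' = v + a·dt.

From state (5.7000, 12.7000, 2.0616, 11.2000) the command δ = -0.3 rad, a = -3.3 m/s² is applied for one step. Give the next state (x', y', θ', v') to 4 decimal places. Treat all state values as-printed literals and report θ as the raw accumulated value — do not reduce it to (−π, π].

(4.3803, 15.1695, 1.7007, 10.3750)

x' = 5.7000 + 11.2000·cos(2.0616)·0.25 = 4.3803
y' = 12.7000 + 11.2000·sin(2.0616)·0.25 = 15.1695
θ' = 2.0616 + (11.2000/2.4)·tan(-0.3)·0.25 = 1.7007
v' = 11.2000 − 3.3000·0.25 = 10.3750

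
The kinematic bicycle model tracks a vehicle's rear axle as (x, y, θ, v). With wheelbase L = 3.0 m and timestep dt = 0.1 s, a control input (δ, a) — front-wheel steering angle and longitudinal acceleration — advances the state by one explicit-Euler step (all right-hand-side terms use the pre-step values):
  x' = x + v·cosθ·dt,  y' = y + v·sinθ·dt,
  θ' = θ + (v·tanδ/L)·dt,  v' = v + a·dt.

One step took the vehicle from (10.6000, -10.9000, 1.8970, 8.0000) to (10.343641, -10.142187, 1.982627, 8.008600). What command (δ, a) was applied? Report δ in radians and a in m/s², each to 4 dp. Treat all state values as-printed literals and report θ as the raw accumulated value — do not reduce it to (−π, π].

δ = 0.3107, a = 0.0860

a = (v'−v)/dt = (0.008600)/0.1 = 0.0860
Δθ = θ'−θ = 0.085627;  (v·dt/L) = 8.0000·0.1/3.0 = 0.266667
tan δ = Δθ·L/(v·dt) = 0.321101  →  δ = 0.3107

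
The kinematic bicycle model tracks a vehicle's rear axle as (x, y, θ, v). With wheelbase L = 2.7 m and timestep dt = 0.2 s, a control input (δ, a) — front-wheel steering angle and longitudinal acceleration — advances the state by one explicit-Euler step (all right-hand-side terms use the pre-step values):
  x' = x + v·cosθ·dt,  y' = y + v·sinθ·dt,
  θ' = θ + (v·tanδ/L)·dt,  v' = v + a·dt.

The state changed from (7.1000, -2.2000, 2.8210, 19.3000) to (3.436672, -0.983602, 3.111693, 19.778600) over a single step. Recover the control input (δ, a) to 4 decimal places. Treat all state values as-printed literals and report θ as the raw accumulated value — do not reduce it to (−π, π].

a = (v'−v)/dt = (0.478600)/0.2 = 2.3930
Δθ = θ'−θ = 0.290693;  (v·dt/L) = 19.3000·0.2/2.7 = 1.429630
tan δ = Δθ·L/(v·dt) = 0.203334  →  δ = 0.2006

δ = 0.2006, a = 2.3930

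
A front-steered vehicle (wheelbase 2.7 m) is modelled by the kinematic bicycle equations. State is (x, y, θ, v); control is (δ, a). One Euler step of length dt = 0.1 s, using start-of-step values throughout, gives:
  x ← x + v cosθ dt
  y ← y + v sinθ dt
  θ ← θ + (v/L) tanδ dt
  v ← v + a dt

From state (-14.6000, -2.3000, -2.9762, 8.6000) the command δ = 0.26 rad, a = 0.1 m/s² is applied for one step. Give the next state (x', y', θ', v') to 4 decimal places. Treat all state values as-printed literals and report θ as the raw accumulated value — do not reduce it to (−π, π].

(-15.4483, -2.4416, -2.8915, 8.6100)

x' = -14.6000 + 8.6000·cos(-2.9762)·0.1 = -15.4483
y' = -2.3000 + 8.6000·sin(-2.9762)·0.1 = -2.4416
θ' = -2.9762 + (8.6000/2.7)·tan(0.26)·0.1 = -2.8915
v' = 8.6000 + 0.1000·0.1 = 8.6100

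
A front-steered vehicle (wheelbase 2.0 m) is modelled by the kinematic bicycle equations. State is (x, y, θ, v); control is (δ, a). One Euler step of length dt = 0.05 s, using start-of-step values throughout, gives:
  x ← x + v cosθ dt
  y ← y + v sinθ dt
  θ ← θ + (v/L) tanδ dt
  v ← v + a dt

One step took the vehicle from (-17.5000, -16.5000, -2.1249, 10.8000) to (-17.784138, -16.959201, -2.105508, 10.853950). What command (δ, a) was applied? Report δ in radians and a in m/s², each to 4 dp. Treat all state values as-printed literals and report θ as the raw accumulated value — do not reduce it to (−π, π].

δ = 0.0717, a = 1.0790

a = (v'−v)/dt = (0.053950)/0.05 = 1.0790
Δθ = θ'−θ = 0.019392;  (v·dt/L) = 10.8000·0.05/2.0 = 0.270000
tan δ = Δθ·L/(v·dt) = 0.071822  →  δ = 0.0717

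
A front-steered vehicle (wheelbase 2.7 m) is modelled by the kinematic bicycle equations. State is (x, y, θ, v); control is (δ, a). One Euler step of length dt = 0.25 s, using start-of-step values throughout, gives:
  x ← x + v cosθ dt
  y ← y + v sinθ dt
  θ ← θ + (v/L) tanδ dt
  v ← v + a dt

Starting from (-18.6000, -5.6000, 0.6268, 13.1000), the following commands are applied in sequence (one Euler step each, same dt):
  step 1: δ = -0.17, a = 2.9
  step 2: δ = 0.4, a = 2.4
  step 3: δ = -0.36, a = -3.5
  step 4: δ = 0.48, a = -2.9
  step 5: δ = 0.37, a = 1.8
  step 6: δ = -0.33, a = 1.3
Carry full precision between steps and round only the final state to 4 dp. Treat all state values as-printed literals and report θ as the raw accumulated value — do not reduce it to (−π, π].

after step 1 (δ=-0.17, a=2.9): (-15.947549, -3.679029, 0.418587, 13.825000)
after step 2 (δ=0.4, a=2.4): (-12.789697, -2.274169, 0.959801, 14.425000)
after step 3 (δ=-0.36, a=-3.5): (-10.720853, 0.679630, 0.457059, 13.550000)
after step 4 (δ=0.48, a=-2.9): (-7.681066, 2.174571, 1.110233, 12.825000)
after step 5 (δ=0.37, a=1.8): (-6.256039, 5.046737, 1.570821, 13.275000)
after step 6 (δ=-0.33, a=1.3): (-6.256120, 8.365487, 1.149800, 13.600000)

(-6.2561, 8.3655, 1.1498, 13.6000)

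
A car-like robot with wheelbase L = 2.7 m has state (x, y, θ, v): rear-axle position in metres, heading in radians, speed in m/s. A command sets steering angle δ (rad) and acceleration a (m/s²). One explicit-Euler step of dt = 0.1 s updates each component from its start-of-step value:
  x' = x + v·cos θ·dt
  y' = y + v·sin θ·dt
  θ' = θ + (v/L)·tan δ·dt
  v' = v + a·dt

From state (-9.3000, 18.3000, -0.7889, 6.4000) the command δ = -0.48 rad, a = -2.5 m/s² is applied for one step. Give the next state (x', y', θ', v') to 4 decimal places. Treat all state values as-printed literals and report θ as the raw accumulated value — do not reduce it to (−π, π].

(-8.8490, 17.8459, -0.9123, 6.1500)

x' = -9.3000 + 6.4000·cos(-0.7889)·0.1 = -8.8490
y' = 18.3000 + 6.4000·sin(-0.7889)·0.1 = 17.8459
θ' = -0.7889 + (6.4000/2.7)·tan(-0.48)·0.1 = -0.9123
v' = 6.4000 − 2.5000·0.1 = 6.1500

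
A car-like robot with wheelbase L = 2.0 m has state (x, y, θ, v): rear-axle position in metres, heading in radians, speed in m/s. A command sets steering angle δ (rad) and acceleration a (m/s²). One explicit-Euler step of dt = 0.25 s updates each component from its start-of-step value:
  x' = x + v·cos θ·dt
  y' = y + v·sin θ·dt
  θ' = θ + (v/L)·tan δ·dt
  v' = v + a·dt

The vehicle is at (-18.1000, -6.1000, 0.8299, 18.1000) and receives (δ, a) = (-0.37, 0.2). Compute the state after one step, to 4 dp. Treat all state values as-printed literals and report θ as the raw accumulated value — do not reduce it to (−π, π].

(-15.0459, -2.7612, -0.0476, 18.1500)

x' = -18.1000 + 18.1000·cos(0.8299)·0.25 = -15.0459
y' = -6.1000 + 18.1000·sin(0.8299)·0.25 = -2.7612
θ' = 0.8299 + (18.1000/2.0)·tan(-0.37)·0.25 = -0.0476
v' = 18.1000 + 0.2000·0.25 = 18.1500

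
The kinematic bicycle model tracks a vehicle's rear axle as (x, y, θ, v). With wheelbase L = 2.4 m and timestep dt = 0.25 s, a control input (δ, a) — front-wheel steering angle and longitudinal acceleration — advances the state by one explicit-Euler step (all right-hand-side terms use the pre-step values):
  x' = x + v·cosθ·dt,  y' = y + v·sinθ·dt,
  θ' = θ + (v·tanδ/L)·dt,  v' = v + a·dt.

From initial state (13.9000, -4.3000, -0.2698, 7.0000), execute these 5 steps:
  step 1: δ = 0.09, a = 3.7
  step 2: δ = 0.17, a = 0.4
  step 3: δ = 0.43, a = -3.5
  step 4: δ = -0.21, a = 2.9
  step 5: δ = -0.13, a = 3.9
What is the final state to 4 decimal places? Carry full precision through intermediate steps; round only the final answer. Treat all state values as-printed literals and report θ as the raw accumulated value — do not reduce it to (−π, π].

(23.1682, -4.4104, 0.0551, 8.8500)

after step 1 (δ=0.09, a=3.7): (15.586692, -4.766443, -0.203997, 7.925000)
after step 2 (δ=0.17, a=0.4): (17.526860, -5.167815, -0.062291, 8.025000)
after step 3 (δ=0.43, a=-3.5): (19.529219, -5.292705, 0.321088, 7.150000)
after step 4 (δ=-0.21, a=2.9): (21.225365, -4.728572, 0.162341, 7.875000)
after step 5 (δ=-0.13, a=3.9): (23.168229, -4.410366, 0.055095, 8.850000)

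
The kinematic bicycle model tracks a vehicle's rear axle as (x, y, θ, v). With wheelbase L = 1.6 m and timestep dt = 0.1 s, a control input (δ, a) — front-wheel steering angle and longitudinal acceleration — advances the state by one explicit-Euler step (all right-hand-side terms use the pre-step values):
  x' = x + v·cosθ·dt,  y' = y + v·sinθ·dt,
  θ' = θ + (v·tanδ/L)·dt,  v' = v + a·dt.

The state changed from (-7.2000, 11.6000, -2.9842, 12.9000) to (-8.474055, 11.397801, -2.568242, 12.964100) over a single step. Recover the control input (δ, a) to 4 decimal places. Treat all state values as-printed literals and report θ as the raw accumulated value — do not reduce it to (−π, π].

a = (v'−v)/dt = (0.064100)/0.1 = 0.6410
Δθ = θ'−θ = 0.415958;  (v·dt/L) = 12.9000·0.1/1.6 = 0.806250
tan δ = Δθ·L/(v·dt) = 0.515917  →  δ = 0.4763

δ = 0.4763, a = 0.6410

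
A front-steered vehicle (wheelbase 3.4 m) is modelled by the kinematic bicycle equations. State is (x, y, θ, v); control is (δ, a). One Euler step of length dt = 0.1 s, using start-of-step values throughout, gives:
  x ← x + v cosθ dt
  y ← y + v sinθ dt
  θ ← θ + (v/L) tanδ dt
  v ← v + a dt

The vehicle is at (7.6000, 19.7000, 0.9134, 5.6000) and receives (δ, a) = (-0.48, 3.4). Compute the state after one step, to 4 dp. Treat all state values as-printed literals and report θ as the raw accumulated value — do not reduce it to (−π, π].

x' = 7.6000 + 5.6000·cos(0.9134)·0.1 = 7.9422
y' = 19.7000 + 5.6000·sin(0.9134)·0.1 = 20.1433
θ' = 0.9134 + (5.6000/3.4)·tan(-0.48)·0.1 = 0.8277
v' = 5.6000 + 3.4000·0.1 = 5.9400

(7.9422, 20.1433, 0.8277, 5.9400)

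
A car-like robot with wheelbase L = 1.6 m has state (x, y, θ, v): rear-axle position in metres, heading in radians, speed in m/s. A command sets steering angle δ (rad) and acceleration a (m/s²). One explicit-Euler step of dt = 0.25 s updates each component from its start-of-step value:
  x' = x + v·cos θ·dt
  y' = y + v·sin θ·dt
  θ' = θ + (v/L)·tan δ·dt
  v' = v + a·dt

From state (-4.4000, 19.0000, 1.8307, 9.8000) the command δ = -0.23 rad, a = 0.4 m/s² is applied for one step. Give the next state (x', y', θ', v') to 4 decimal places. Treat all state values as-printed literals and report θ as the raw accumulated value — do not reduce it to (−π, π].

x' = -4.4000 + 9.8000·cos(1.8307)·0.25 = -5.0296
y' = 19.0000 + 9.8000·sin(1.8307)·0.25 = 21.3677
θ' = 1.8307 + (9.8000/1.6)·tan(-0.23)·0.25 = 1.4722
v' = 9.8000 + 0.4000·0.25 = 9.9000

(-5.0296, 21.3677, 1.4722, 9.9000)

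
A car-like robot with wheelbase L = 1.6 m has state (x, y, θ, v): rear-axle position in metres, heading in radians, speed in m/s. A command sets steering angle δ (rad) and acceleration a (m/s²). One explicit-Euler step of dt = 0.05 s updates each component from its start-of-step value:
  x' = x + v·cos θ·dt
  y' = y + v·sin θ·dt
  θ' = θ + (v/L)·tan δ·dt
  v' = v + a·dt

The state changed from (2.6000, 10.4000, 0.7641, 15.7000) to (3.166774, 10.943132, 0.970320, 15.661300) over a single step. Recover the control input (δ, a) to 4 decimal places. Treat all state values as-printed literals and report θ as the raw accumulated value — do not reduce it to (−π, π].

δ = 0.3979, a = -0.7740

a = (v'−v)/dt = (-0.038700)/0.05 = -0.7740
Δθ = θ'−θ = 0.206220;  (v·dt/L) = 15.7000·0.05/1.6 = 0.490625
tan δ = Δθ·L/(v·dt) = 0.420321  →  δ = 0.3979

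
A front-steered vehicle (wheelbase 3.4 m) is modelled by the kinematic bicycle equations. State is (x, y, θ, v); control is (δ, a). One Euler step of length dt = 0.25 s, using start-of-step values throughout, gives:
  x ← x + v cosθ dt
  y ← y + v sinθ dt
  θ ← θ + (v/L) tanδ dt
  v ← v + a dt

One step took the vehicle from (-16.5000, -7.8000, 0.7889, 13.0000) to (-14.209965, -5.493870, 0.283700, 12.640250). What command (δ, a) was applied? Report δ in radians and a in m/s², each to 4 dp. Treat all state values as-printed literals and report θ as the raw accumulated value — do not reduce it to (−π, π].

δ = -0.4862, a = -1.4390

a = (v'−v)/dt = (-0.359750)/0.25 = -1.4390
Δθ = θ'−θ = -0.505200;  (v·dt/L) = 13.0000·0.25/3.4 = 0.955882
tan δ = Δθ·L/(v·dt) = -0.528517  →  δ = -0.4862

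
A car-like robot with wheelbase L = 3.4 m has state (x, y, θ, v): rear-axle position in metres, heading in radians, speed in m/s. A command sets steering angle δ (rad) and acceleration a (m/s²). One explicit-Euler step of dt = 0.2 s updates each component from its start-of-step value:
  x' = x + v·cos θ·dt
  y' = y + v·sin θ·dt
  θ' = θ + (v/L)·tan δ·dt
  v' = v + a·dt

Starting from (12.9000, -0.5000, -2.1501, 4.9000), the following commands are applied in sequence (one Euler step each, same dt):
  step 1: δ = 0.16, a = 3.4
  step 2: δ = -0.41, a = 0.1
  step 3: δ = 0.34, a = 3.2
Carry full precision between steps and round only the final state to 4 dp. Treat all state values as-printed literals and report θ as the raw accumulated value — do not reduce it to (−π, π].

after step 1 (δ=0.16, a=3.4): (12.363507, -1.320107, -2.103585, 5.580000)
after step 2 (δ=-0.41, a=0.1): (11.796650, -2.281423, -2.246246, 5.600000)
after step 3 (δ=0.34, a=3.2): (11.096371, -3.155500, -2.129721, 6.240000)

(11.0964, -3.1555, -2.1297, 6.2400)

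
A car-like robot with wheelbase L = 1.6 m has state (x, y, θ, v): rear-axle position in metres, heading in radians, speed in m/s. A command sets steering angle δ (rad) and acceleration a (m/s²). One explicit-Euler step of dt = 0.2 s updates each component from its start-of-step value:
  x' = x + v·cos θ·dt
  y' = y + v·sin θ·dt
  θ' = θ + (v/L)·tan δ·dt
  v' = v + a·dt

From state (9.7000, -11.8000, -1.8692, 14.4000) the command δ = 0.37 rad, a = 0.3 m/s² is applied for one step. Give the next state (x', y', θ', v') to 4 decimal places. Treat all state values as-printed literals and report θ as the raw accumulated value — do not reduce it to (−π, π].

(8.8533, -14.5527, -1.1710, 14.4600)

x' = 9.7000 + 14.4000·cos(-1.8692)·0.2 = 8.8533
y' = -11.8000 + 14.4000·sin(-1.8692)·0.2 = -14.5527
θ' = -1.8692 + (14.4000/1.6)·tan(0.37)·0.2 = -1.1710
v' = 14.4000 + 0.3000·0.2 = 14.4600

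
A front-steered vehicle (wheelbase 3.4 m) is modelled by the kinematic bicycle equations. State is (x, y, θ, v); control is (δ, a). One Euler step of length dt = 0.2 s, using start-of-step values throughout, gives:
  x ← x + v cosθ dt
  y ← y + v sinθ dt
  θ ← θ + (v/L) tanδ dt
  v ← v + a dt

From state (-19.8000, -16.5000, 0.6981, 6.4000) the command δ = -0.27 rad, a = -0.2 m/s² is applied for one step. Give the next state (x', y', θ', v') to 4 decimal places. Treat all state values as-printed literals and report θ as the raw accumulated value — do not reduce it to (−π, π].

x' = -19.8000 + 6.4000·cos(0.6981)·0.2 = -18.8194
y' = -16.5000 + 6.4000·sin(0.6981)·0.2 = -15.6773
θ' = 0.6981 + (6.4000/3.4)·tan(-0.27)·0.2 = 0.5939
v' = 6.4000 − 0.2000·0.2 = 6.3600

(-18.8194, -15.6773, 0.5939, 6.3600)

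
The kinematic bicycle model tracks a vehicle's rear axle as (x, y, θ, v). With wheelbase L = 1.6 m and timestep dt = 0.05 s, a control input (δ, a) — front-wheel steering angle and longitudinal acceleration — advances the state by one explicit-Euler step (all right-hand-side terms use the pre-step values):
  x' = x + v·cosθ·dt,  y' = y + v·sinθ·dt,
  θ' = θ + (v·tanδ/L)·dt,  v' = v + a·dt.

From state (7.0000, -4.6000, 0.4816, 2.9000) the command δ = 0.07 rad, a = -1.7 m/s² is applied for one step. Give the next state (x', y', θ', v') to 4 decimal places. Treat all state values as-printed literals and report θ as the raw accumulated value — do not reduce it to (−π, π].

x' = 7.0000 + 2.9000·cos(0.4816)·0.05 = 7.1285
y' = -4.6000 + 2.9000·sin(0.4816)·0.05 = -4.5328
θ' = 0.4816 + (2.9000/1.6)·tan(0.07)·0.05 = 0.4880
v' = 2.9000 − 1.7000·0.05 = 2.8150

(7.1285, -4.5328, 0.4880, 2.8150)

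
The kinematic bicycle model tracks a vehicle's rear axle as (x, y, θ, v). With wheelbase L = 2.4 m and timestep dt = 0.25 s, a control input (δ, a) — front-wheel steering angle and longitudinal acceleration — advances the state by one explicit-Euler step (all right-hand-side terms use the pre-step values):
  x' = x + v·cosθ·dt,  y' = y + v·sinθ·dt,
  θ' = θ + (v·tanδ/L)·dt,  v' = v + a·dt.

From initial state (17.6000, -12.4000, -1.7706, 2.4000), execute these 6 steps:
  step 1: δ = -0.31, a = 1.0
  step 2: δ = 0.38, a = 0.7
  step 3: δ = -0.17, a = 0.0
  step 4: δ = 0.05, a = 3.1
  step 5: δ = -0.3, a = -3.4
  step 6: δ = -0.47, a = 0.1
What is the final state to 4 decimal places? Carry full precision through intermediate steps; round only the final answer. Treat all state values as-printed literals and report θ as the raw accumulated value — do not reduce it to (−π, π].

(16.6237, -16.5435, -2.0377, 2.7750)

after step 1 (δ=-0.31, a=1.0): (17.480914, -12.988063, -1.850682, 2.650000)
after step 2 (δ=0.38, a=0.7): (17.297901, -13.624784, -1.740427, 2.825000)
after step 3 (δ=-0.17, a=0.0): (17.178673, -14.320897, -1.790941, 2.825000)
after step 4 (δ=0.05, a=3.1): (17.024449, -15.010102, -1.776215, 3.600000)
after step 5 (δ=-0.3, a=-3.4): (16.840869, -15.891180, -1.892216, 2.750000)
after step 6 (δ=-0.47, a=0.1): (16.623678, -16.543472, -2.037727, 2.775000)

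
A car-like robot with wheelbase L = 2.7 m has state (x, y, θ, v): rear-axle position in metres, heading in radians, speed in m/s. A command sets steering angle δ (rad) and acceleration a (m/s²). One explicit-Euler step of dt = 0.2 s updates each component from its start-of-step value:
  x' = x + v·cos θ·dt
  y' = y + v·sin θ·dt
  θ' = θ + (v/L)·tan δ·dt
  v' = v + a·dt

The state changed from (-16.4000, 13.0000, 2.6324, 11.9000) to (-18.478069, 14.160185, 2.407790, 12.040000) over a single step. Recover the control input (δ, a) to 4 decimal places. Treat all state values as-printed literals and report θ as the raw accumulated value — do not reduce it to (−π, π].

a = (v'−v)/dt = (0.140000)/0.2 = 0.7000
Δθ = θ'−θ = -0.224610;  (v·dt/L) = 11.9000·0.2/2.7 = 0.881481
tan δ = Δθ·L/(v·dt) = -0.254810  →  δ = -0.2495

δ = -0.2495, a = 0.7000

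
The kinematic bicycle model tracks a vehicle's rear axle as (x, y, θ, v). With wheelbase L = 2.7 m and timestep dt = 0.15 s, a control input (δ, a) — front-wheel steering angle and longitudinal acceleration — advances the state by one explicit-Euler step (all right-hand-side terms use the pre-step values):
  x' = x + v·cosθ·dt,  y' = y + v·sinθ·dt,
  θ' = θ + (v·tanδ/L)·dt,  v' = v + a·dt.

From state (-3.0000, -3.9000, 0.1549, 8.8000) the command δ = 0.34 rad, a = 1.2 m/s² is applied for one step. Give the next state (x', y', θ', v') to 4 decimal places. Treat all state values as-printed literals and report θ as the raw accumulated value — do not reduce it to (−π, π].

(-1.6958, -3.6963, 0.3278, 8.9800)

x' = -3.0000 + 8.8000·cos(0.1549)·0.15 = -1.6958
y' = -3.9000 + 8.8000·sin(0.1549)·0.15 = -3.6963
θ' = 0.1549 + (8.8000/2.7)·tan(0.34)·0.15 = 0.3278
v' = 8.8000 + 1.2000·0.15 = 8.9800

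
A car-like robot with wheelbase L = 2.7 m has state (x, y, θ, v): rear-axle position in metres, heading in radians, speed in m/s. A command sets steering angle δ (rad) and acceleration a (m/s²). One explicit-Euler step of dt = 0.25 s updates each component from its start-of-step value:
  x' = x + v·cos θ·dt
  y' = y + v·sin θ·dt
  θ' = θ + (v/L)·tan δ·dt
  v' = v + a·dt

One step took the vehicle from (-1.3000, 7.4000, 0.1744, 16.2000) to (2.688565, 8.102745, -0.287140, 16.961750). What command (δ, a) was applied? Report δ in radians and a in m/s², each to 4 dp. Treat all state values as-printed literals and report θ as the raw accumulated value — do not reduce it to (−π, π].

δ = -0.2985, a = 3.0470

a = (v'−v)/dt = (0.761750)/0.25 = 3.0470
Δθ = θ'−θ = -0.461540;  (v·dt/L) = 16.2000·0.25/2.7 = 1.500000
tan δ = Δθ·L/(v·dt) = -0.307693  →  δ = -0.2985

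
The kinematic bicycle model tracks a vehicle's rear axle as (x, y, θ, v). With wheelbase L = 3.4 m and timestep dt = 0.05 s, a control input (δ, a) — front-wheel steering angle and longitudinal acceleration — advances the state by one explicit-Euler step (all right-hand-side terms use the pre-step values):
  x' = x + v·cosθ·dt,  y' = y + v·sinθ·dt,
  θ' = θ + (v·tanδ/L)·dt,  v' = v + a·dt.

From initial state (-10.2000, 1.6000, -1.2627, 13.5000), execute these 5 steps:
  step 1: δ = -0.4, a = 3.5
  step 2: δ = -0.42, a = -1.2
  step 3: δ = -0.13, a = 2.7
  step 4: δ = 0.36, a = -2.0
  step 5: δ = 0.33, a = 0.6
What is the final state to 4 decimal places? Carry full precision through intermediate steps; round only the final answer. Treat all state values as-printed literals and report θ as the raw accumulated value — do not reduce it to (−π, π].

(-9.5528, -1.7389, -1.3178, 13.6800)

after step 1 (δ=-0.4, a=3.5): (-9.995310, 0.956784, -1.346637, 13.675000)
after step 2 (δ=-0.42, a=-1.2): (-9.843321, 0.290141, -1.436444, 13.615000)
after step 3 (δ=-0.13, a=2.7): (-9.752135, -0.384475, -1.462620, 13.750000)
after step 4 (δ=0.36, a=-2.0): (-9.677909, -1.067956, -1.386509, 13.650000)
after step 5 (δ=0.33, a=0.6): (-9.552844, -1.738899, -1.317753, 13.680000)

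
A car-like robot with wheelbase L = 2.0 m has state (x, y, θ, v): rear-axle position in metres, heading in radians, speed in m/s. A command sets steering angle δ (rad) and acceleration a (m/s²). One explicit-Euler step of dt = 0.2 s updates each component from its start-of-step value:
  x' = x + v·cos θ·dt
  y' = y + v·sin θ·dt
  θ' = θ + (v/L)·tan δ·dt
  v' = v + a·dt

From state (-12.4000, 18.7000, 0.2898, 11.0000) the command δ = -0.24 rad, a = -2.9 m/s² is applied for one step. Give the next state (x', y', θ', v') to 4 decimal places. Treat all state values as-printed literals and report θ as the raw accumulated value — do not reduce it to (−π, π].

x' = -12.4000 + 11.0000·cos(0.2898)·0.2 = -10.2917
y' = 18.7000 + 11.0000·sin(0.2898)·0.2 = 19.3287
θ' = 0.2898 + (11.0000/2.0)·tan(-0.24)·0.2 = 0.0206
v' = 11.0000 − 2.9000·0.2 = 10.4200

(-10.2917, 19.3287, 0.0206, 10.4200)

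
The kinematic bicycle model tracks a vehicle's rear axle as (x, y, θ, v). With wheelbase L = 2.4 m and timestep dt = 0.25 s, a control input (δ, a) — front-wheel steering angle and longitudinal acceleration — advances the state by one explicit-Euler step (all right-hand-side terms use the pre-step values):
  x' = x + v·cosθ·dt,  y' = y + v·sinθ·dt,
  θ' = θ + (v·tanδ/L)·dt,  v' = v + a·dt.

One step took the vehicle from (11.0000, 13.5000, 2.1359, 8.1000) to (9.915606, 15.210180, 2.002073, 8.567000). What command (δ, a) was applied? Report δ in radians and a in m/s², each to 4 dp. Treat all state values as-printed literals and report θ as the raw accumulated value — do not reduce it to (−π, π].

a = (v'−v)/dt = (0.467000)/0.25 = 1.8680
Δθ = θ'−θ = -0.133827;  (v·dt/L) = 8.1000·0.25/2.4 = 0.843750
tan δ = Δθ·L/(v·dt) = -0.158610  →  δ = -0.1573

δ = -0.1573, a = 1.8680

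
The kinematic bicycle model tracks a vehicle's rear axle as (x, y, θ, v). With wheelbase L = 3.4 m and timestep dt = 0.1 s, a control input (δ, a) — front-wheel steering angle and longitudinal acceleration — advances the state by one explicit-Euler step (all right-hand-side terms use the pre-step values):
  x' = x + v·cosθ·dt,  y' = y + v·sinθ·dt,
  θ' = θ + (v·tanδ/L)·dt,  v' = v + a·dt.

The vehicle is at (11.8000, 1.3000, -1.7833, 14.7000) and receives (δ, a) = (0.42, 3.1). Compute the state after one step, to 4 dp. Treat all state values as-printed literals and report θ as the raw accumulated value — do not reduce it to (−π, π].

x' = 11.8000 + 14.7000·cos(-1.7833)·0.1 = 11.4900
y' = 1.3000 + 14.7000·sin(-1.7833)·0.1 = -0.1369
θ' = -1.7833 + (14.7000/3.4)·tan(0.42)·0.1 = -1.5902
v' = 14.7000 + 3.1000·0.1 = 15.0100

(11.4900, -0.1369, -1.5902, 15.0100)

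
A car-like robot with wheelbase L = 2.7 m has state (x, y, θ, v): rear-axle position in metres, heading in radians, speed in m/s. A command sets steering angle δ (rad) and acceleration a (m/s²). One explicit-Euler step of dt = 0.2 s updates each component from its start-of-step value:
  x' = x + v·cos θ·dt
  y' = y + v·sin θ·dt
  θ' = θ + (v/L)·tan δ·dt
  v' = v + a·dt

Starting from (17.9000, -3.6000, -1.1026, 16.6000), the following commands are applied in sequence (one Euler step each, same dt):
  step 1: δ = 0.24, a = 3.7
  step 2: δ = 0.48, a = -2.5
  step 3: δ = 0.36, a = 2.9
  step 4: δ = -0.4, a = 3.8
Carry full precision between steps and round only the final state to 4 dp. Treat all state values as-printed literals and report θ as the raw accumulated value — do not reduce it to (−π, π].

after step 1 (δ=0.24, a=3.7): (19.398241, -6.562714, -0.801689, 17.340000)
after step 2 (δ=0.48, a=-2.5): (21.810214, -9.054582, -0.132993, 16.840000)
after step 3 (δ=0.36, a=2.9): (25.148473, -9.501185, 0.336534, 17.420000)
after step 4 (δ=-0.4, a=3.8): (28.437037, -8.350706, -0.209026, 18.180000)

(28.4370, -8.3507, -0.2090, 18.1800)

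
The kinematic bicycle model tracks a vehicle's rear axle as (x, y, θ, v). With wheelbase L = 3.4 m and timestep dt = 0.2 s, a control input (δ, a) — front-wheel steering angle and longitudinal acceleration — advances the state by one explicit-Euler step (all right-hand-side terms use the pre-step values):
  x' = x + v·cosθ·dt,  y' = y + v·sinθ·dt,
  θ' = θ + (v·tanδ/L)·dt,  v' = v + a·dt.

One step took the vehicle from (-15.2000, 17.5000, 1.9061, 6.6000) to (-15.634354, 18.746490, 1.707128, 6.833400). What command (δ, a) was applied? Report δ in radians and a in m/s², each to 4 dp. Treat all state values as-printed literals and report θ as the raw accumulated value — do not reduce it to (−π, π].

a = (v'−v)/dt = (0.233400)/0.2 = 1.1670
Δθ = θ'−θ = -0.198972;  (v·dt/L) = 6.6000·0.2/3.4 = 0.388235
tan δ = Δθ·L/(v·dt) = -0.512504  →  δ = -0.4736

δ = -0.4736, a = 1.1670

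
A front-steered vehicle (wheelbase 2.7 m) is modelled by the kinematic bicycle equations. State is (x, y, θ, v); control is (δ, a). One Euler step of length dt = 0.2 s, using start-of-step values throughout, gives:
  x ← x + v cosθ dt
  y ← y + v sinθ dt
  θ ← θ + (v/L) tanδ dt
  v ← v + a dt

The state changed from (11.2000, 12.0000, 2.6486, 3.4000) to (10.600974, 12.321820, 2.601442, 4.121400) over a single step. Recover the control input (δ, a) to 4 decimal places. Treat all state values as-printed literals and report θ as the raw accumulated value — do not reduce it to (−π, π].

a = (v'−v)/dt = (0.721400)/0.2 = 3.6070
Δθ = θ'−θ = -0.047158;  (v·dt/L) = 3.4000·0.2/2.7 = 0.251852
tan δ = Δθ·L/(v·dt) = -0.187245  →  δ = -0.1851

δ = -0.1851, a = 3.6070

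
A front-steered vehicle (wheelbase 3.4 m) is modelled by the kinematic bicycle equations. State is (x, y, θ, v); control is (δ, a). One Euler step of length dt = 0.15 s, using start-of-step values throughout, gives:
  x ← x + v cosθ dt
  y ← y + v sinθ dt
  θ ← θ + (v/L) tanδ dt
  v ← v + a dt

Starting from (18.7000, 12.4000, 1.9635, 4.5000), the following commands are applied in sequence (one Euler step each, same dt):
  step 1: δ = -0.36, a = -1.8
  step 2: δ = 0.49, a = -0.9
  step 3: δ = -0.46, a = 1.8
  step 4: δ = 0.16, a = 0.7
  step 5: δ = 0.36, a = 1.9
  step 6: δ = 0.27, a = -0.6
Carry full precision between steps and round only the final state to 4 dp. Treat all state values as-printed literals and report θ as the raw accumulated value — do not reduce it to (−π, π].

after step 1 (δ=-0.36, a=-1.8): (18.441686, 13.023617, 1.888773, 4.230000)
after step 2 (δ=0.49, a=-0.9): (18.243312, 13.626310, 1.988313, 4.095000)
after step 3 (δ=-0.46, a=1.8): (17.994239, 14.187795, 1.898804, 4.365000)
after step 4 (δ=0.16, a=0.7): (17.783307, 14.807638, 1.929881, 4.470000)
after step 5 (δ=0.36, a=1.9): (17.547681, 15.435373, 2.004110, 4.755000)
after step 6 (δ=0.27, a=-0.6): (17.248201, 16.082704, 2.062168, 4.665000)

(17.2482, 16.0827, 2.0622, 4.6650)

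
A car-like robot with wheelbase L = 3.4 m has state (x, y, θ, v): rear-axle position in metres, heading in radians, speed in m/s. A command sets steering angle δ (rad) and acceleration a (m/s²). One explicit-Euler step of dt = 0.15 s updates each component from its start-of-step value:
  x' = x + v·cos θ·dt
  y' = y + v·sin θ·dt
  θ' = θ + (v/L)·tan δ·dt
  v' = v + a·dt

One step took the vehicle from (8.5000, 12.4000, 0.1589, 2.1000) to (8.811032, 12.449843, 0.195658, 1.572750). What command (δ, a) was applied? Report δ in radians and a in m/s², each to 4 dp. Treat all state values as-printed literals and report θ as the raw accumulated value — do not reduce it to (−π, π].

a = (v'−v)/dt = (-0.527250)/0.15 = -3.5150
Δθ = θ'−θ = 0.036758;  (v·dt/L) = 2.1000·0.15/3.4 = 0.092647
tan δ = Δθ·L/(v·dt) = 0.396753  →  δ = 0.3777

δ = 0.3777, a = -3.5150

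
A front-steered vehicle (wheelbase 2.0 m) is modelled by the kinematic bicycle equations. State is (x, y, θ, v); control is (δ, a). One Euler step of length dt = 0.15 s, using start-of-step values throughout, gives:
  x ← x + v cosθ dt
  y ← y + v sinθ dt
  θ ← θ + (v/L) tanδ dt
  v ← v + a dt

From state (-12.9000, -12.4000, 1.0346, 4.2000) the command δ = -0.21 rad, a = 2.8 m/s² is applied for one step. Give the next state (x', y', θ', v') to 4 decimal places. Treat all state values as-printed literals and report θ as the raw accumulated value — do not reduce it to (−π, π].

x' = -12.9000 + 4.2000·cos(1.0346)·0.15 = -12.5782
y' = -12.4000 + 4.2000·sin(1.0346)·0.15 = -11.8584
θ' = 1.0346 + (4.2000/2.0)·tan(-0.21)·0.15 = 0.9675
v' = 4.2000 + 2.8000·0.15 = 4.6200

(-12.5782, -11.8584, 0.9675, 4.6200)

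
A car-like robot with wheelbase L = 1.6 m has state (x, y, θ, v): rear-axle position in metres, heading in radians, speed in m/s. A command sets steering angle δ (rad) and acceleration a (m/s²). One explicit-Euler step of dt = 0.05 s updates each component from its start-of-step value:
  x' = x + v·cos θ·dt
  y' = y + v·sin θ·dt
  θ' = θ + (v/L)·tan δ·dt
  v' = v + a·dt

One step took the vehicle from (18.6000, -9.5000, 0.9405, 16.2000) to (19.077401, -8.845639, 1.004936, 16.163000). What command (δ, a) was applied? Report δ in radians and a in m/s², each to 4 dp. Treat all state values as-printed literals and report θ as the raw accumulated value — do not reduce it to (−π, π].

δ = 0.1266, a = -0.7400

a = (v'−v)/dt = (-0.037000)/0.05 = -0.7400
Δθ = θ'−θ = 0.064436;  (v·dt/L) = 16.2000·0.05/1.6 = 0.506250
tan δ = Δθ·L/(v·dt) = 0.127281  →  δ = 0.1266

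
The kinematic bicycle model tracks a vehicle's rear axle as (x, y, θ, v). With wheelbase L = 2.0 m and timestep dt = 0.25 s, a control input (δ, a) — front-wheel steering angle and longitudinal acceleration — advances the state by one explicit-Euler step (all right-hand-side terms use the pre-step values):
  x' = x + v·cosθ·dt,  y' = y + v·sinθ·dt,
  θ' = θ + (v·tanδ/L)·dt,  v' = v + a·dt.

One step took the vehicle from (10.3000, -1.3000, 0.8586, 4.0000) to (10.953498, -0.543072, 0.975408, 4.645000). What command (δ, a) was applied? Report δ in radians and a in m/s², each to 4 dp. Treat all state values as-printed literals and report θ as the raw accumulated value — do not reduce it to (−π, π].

a = (v'−v)/dt = (0.645000)/0.25 = 2.5800
Δθ = θ'−θ = 0.116808;  (v·dt/L) = 4.0000·0.25/2.0 = 0.500000
tan δ = Δθ·L/(v·dt) = 0.233616  →  δ = 0.2295

δ = 0.2295, a = 2.5800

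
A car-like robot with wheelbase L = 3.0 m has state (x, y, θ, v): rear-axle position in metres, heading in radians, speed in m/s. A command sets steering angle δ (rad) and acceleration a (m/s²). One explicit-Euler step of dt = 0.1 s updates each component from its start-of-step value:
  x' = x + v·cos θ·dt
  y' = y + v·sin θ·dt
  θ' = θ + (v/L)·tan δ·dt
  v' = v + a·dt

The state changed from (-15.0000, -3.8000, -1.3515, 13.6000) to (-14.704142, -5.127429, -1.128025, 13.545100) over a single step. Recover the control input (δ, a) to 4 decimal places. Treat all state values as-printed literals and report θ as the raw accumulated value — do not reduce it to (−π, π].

δ = 0.4580, a = -0.5490

a = (v'−v)/dt = (-0.054900)/0.1 = -0.5490
Δθ = θ'−θ = 0.223475;  (v·dt/L) = 13.6000·0.1/3.0 = 0.453333
tan δ = Δθ·L/(v·dt) = 0.492960  →  δ = 0.4580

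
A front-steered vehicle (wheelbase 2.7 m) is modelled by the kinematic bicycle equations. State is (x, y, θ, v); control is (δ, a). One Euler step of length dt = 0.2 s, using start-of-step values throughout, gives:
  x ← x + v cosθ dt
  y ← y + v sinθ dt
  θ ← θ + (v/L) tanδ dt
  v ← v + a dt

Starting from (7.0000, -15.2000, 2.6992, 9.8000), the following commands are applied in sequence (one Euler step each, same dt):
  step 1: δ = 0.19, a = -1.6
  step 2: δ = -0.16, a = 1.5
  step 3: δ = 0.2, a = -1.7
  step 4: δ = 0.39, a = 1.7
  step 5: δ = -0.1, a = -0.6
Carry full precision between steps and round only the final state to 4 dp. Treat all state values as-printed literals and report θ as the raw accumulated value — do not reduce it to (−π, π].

(-2.1458, -12.5383, 3.0871, 9.6600)

after step 1 (δ=0.19, a=-1.6): (5.228689, -14.360918, 2.838810, 9.480000)
after step 2 (δ=-0.16, a=1.5): (3.418937, -13.795574, 2.725486, 9.780000)
after step 3 (δ=0.2, a=-1.7): (1.629844, -13.004953, 2.872338, 9.440000)
after step 4 (δ=0.39, a=1.7): (-0.190130, -12.502720, 3.159772, 9.780000)
after step 5 (δ=-0.1, a=-0.6): (-2.145807, -12.538277, 3.087085, 9.660000)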